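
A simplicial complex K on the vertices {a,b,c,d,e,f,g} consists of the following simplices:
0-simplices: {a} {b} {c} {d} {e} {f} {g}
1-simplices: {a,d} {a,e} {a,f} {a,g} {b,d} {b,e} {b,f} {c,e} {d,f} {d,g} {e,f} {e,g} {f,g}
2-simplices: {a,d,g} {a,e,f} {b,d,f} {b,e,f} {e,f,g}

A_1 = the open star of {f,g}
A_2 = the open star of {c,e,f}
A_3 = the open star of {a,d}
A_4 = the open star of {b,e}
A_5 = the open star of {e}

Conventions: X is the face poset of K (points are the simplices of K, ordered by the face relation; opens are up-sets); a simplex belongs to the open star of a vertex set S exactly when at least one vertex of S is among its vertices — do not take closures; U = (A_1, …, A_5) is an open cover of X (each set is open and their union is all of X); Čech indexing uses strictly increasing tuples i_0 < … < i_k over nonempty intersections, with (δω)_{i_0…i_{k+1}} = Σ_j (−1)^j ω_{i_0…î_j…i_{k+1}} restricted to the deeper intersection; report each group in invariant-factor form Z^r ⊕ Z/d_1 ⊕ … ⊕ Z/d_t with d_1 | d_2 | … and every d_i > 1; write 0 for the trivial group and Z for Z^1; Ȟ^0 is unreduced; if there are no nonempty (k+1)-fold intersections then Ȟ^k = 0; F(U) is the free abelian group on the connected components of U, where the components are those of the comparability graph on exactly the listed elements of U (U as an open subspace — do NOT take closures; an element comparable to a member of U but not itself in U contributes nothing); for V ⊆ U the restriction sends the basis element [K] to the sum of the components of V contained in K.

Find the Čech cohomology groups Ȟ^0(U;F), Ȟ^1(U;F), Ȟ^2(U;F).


nerve simplices:
  A1={{f},{g},{a,f},{a,g},{b,f},{d,f},{d,g},{e,f},{e,g},{f,g},{a,d,g},{a,e,f},{b,d,f},{b,e,f},{e,f,g}} A2={{c},{e},{f},{a,e},{a,f},{b,e},{b,f},{c,e},{d,f},{e,f},{e,g},{f,g},{a,e,f},{b,d,f},{b,e,f},{e,f,g}} A3={{a},{d},{a,d},{a,e},{a,f},{a,g},{b,d},{d,f},{d,g},{a,d,g},{a,e,f},{b,d,f}} A4={{b},{e},{a,e},{b,d},{b,e},{b,f},{c,e},{e,f},{e,g},{a,e,f},{b,d,f},{b,e,f},{e,f,g}} A5={{e},{a,e},{b,e},{c,e},{e,f},{e,g},{a,e,f},{b,e,f},{e,f,g}}
  A12={{f},{a,f},{b,f},{d,f},{e,f},{e,g},{f,g},{a,e,f},{b,d,f},{b,e,f},{e,f,g}} A13={{a,f},{a,g},{d,f},{d,g},{a,d,g},{a,e,f},{b,d,f}} A14={{b,f},{e,f},{e,g},{a,e,f},{b,d,f},{b,e,f},{e,f,g}} A15={{e,f},{e,g},{a,e,f},{b,e,f},{e,f,g}} A23={{a,e},{a,f},{d,f},{a,e,f},{b,d,f}} A24={{e},{a,e},{b,e},{b,f},{c,e},{e,f},{e,g},{a,e,f},{b,d,f},{b,e,f},{e,f,g}} A25={{e},{a,e},{b,e},{c,e},{e,f},{e,g},{a,e,f},{b,e,f},{e,f,g}} A34={{a,e},{b,d},{a,e,f},{b,d,f}} A35={{a,e},{a,e,f}} A45={{e},{a,e},{b,e},{c,e},{e,f},{e,g},{a,e,f},{b,e,f},{e,f,g}}
  A123={{a,f},{d,f},{a,e,f},{b,d,f}} A124={{b,f},{e,f},{e,g},{a,e,f},{b,d,f},{b,e,f},{e,f,g}} A125={{e,f},{e,g},{a,e,f},{b,e,f},{e,f,g}} A134={{a,e,f},{b,d,f}} A135={{a,e,f}} A145={{e,f},{e,g},{a,e,f},{b,e,f},{e,f,g}} A234={{a,e},{a,e,f},{b,d,f}} A235={{a,e},{a,e,f}} A245={{e},{a,e},{b,e},{c,e},{e,f},{e,g},{a,e,f},{b,e,f},{e,f,g}} A345={{a,e},{a,e,f}}
  A1234={{a,e,f},{b,d,f}} A1235={{a,e,f}} A1245={{e,f},{e,g},{a,e,f},{b,e,f},{e,f,g}} A1345={{a,e,f}} A2345={{a,e},{a,e,f}}
  A12345={{a,e,f}}
components per intersection:
  A1: {{f},{g},{a,f},{a,g},{b,f},{d,f},{d,g},{e,f},{e,g},{f,g},{a,d,g},{a,e,f},{b,d,f},{b,e,f},{e,f,g}}
  A2: {{c},{e},{f},{a,e},{a,f},{b,e},{b,f},{c,e},{d,f},{e,f},{e,g},{f,g},{a,e,f},{b,d,f},{b,e,f},{e,f,g}}
  A3: {{a},{d},{a,d},{a,e},{a,f},{a,g},{b,d},{d,f},{d,g},{a,d,g},{a,e,f},{b,d,f}}
  A4: {{b},{e},{a,e},{b,d},{b,e},{b,f},{c,e},{e,f},{e,g},{a,e,f},{b,d,f},{b,e,f},{e,f,g}}
  A5: {{e},{a,e},{b,e},{c,e},{e,f},{e,g},{a,e,f},{b,e,f},{e,f,g}}
  A12: {{f},{a,f},{b,f},{d,f},{e,f},{e,g},{f,g},{a,e,f},{b,d,f},{b,e,f},{e,f,g}}
  A13: {{a,f},{a,e,f}} {{a,g},{d,g},{a,d,g}} {{d,f},{b,d,f}}
  A14: {{b,f},{e,f},{e,g},{a,e,f},{b,d,f},{b,e,f},{e,f,g}}
  A15: {{e,f},{e,g},{a,e,f},{b,e,f},{e,f,g}}
  A23: {{a,e},{a,f},{a,e,f}} {{d,f},{b,d,f}}
  A24: {{e},{a,e},{b,e},{b,f},{c,e},{e,f},{e,g},{a,e,f},{b,d,f},{b,e,f},{e,f,g}}
  A25: {{e},{a,e},{b,e},{c,e},{e,f},{e,g},{a,e,f},{b,e,f},{e,f,g}}
  A34: {{a,e},{a,e,f}} {{b,d},{b,d,f}}
  A35: {{a,e},{a,e,f}}
  A45: {{e},{a,e},{b,e},{c,e},{e,f},{e,g},{a,e,f},{b,e,f},{e,f,g}}
  A123: {{a,f},{a,e,f}} {{d,f},{b,d,f}}
  A124: {{b,f},{e,f},{e,g},{a,e,f},{b,d,f},{b,e,f},{e,f,g}}
  A125: {{e,f},{e,g},{a,e,f},{b,e,f},{e,f,g}}
  A134: {{a,e,f}} {{b,d,f}}
  A135: {{a,e,f}}
  A145: {{e,f},{e,g},{a,e,f},{b,e,f},{e,f,g}}
  A234: {{a,e},{a,e,f}} {{b,d,f}}
  A235: {{a,e},{a,e,f}}
  A245: {{e},{a,e},{b,e},{c,e},{e,f},{e,g},{a,e,f},{b,e,f},{e,f,g}}
  A345: {{a,e},{a,e,f}}
  A1234: {{a,e,f}} {{b,d,f}}
  A1235: {{a,e,f}}
  A1245: {{e,f},{e,g},{a,e,f},{b,e,f},{e,f,g}}
  A1345: {{a,e,f}}
  A2345: {{a,e},{a,e,f}}
  A12345: {{a,e,f}}
C dims 5,14,13,6; δ0: rk 4, SNF 1^4; δ1: rk 8, SNF 1^8; δ2: rk 5, SNF 1^5
degree 0: 5−4−0 = 1 → Ȟ^0 ≅ Z
degree 1: 14−8−4 = 2 → Ȟ^1 ≅ Z^2
degree 2: 13−5−8 = 0 → Ȟ^2 ≅ 0

Ȟ^0 ≅ Z; Ȟ^1 ≅ Z^2; Ȟ^2 ≅ 0


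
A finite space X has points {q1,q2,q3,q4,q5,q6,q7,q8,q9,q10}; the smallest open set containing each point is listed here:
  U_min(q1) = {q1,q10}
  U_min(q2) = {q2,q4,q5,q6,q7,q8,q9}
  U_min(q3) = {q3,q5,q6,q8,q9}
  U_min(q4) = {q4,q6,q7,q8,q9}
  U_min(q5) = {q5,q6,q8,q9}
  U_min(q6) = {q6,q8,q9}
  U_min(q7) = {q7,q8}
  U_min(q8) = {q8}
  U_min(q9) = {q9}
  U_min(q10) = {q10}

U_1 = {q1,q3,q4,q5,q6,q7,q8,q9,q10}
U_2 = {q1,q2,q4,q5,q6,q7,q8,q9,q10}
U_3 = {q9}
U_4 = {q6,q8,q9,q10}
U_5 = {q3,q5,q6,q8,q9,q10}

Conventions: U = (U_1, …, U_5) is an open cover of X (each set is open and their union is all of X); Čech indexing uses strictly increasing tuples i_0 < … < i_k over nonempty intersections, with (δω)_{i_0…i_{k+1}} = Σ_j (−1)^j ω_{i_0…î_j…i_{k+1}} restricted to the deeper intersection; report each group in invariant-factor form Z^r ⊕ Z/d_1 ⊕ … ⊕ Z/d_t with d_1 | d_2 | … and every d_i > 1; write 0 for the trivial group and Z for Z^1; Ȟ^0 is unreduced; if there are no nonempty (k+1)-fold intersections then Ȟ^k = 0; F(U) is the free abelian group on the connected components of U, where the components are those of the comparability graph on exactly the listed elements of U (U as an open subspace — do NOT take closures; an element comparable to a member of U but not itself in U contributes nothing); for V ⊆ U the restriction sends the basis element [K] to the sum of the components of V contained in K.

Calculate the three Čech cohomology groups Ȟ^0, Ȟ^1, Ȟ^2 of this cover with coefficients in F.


Ȟ^0 = Z^2,  Ȟ^1 = 0,  Ȟ^2 = 0

nerve of the cover:
  U12={q1,q4,q5,q6,q7,q8,q9,q10} U13={q9} U14={q6,q8,q9,q10} U15={q3,q5,q6,q8,q9,q10} U23={q9} U24={q6,q8,q9,q10} U25={q5,q6,q8,q9,q10} U34={q9} U35={q9} U45={q6,q8,q9,q10}
  U123={q9} U124={q6,q8,q9,q10} U125={q5,q6,q8,q9,q10} U134={q9} U135={q9} U145={q6,q8,q9,q10} U234={q9} U235={q9} U245={q6,q8,q9,q10} U345={q9}
  U1234={q9} U1235={q9} U1245={q6,q8,q9,q10} U1345={q9} U2345={q9}
  U12345={q9}
components per intersection:
  U1: {q1,q10} {q3,q4,q5,q6,q7,q8,q9}
  U2: {q1,q10} {q2,q4,q5,q6,q7,q8,q9}
  U3: {q9}
  U4: {q6,q8,q9} {q10}
  U5: {q3,q5,q6,q8,q9} {q10}
  U12: {q1,q10} {q4,q5,q6,q7,q8,q9}
  U13: {q9}
  U14: {q6,q8,q9} {q10}
  U15: {q3,q5,q6,q8,q9} {q10}
  U23: {q9}
  U24: {q6,q8,q9} {q10}
  U25: {q5,q6,q8,q9} {q10}
  U34: {q9}
  U35: {q9}
  U45: {q6,q8,q9} {q10}
  U123: {q9}
  U124: {q6,q8,q9} {q10}
  U125: {q5,q6,q8,q9} {q10}
  U134: {q9}
  U135: {q9}
  U145: {q6,q8,q9} {q10}
  U234: {q9}
  U235: {q9}
  U245: {q6,q8,q9} {q10}
  U345: {q9}
  U1234: {q9}
  U1235: {q9}
  U1245: {q6,q8,q9} {q10}
  U1345: {q9}
  U2345: {q9}
  U12345: {q9}
C dims 9,16,14,6; δ0: rk 7, SNF 1^7; δ1: rk 9, SNF 1^9; δ2: rk 5, SNF 1^5
Ȟ^0 = (9 − 7) − 0 = 2, so Ȟ^0 ≅ Z^2
Ȟ^1 = (16 − 9) − 7 = 0, so Ȟ^1 ≅ 0
Ȟ^2 = (14 − 5) − 9 = 0, so Ȟ^2 ≅ 0


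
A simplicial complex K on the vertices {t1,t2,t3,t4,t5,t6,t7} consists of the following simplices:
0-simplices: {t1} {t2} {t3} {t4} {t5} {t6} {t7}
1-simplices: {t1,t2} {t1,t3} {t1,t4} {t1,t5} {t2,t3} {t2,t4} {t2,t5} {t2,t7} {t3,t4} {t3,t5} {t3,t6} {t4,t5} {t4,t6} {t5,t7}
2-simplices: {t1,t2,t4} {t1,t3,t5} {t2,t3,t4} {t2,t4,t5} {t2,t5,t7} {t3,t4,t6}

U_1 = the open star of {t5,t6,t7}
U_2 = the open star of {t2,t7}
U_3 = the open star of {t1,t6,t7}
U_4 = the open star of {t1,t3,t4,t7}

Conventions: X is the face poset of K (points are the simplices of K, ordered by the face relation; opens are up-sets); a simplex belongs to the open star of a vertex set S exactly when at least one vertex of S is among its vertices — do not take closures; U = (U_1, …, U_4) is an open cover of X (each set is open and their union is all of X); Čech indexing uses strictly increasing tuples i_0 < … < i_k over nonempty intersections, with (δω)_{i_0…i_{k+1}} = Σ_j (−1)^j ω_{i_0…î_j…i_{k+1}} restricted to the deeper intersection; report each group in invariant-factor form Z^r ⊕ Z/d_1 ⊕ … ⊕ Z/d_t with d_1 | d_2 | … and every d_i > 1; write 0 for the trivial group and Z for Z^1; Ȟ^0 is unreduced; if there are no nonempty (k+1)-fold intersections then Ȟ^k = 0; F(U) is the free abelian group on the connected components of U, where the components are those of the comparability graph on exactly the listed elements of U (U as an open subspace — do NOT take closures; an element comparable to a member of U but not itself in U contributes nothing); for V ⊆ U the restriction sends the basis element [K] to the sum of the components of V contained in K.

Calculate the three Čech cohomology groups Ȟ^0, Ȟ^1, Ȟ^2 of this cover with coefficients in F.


nerve simplices:
  U1={{t5},{t6},{t7},{t1,t5},{t2,t5},{t2,t7},{t3,t5},{t3,t6},{t4,t5},{t4,t6},{t5,t7},{t1,t3,t5},{t2,t4,t5},{t2,t5,t7},{t3,t4,t6}} U2={{t2},{t7},{t1,t2},{t2,t3},{t2,t4},{t2,t5},{t2,t7},{t5,t7},{t1,t2,t4},{t2,t3,t4},{t2,t4,t5},{t2,t5,t7}} U3={{t1},{t6},{t7},{t1,t2},{t1,t3},{t1,t4},{t1,t5},{t2,t7},{t3,t6},{t4,t6},{t5,t7},{t1,t2,t4},{t1,t3,t5},{t2,t5,t7},{t3,t4,t6}} U4={{t1},{t3},{t4},{t7},{t1,t2},{t1,t3},{t1,t4},{t1,t5},{t2,t3},{t2,t4},{t2,t7},{t3,t4},{t3,t5},{t3,t6},{t4,t5},{t4,t6},{t5,t7},{t1,t2,t4},{t1,t3,t5},{t2,t3,t4},{t2,t4,t5},{t2,t5,t7},{t3,t4,t6}}
  U12={{t7},{t2,t5},{t2,t7},{t5,t7},{t2,t4,t5},{t2,t5,t7}} U13={{t6},{t7},{t1,t5},{t2,t7},{t3,t6},{t4,t6},{t5,t7},{t1,t3,t5},{t2,t5,t7},{t3,t4,t6}} U14={{t7},{t1,t5},{t2,t7},{t3,t5},{t3,t6},{t4,t5},{t4,t6},{t5,t7},{t1,t3,t5},{t2,t4,t5},{t2,t5,t7},{t3,t4,t6}} U23={{t7},{t1,t2},{t2,t7},{t5,t7},{t1,t2,t4},{t2,t5,t7}} U24={{t7},{t1,t2},{t2,t3},{t2,t4},{t2,t7},{t5,t7},{t1,t2,t4},{t2,t3,t4},{t2,t4,t5},{t2,t5,t7}} U34={{t1},{t7},{t1,t2},{t1,t3},{t1,t4},{t1,t5},{t2,t7},{t3,t6},{t4,t6},{t5,t7},{t1,t2,t4},{t1,t3,t5},{t2,t5,t7},{t3,t4,t6}}
  U123={{t7},{t2,t7},{t5,t7},{t2,t5,t7}} U124={{t7},{t2,t7},{t5,t7},{t2,t4,t5},{t2,t5,t7}} U134={{t7},{t1,t5},{t2,t7},{t3,t6},{t4,t6},{t5,t7},{t1,t3,t5},{t2,t5,t7},{t3,t4,t6}} U234={{t7},{t1,t2},{t2,t7},{t5,t7},{t1,t2,t4},{t2,t5,t7}}
  U1234={{t7},{t2,t7},{t5,t7},{t2,t5,t7}}
components per intersection:
  U1: {{t5},{t7},{t1,t5},{t2,t5},{t2,t7},{t3,t5},{t4,t5},{t5,t7},{t1,t3,t5},{t2,t4,t5},{t2,t5,t7}} {{t6},{t3,t6},{t4,t6},{t3,t4,t6}}
  U2: {{t2},{t7},{t1,t2},{t2,t3},{t2,t4},{t2,t5},{t2,t7},{t5,t7},{t1,t2,t4},{t2,t3,t4},{t2,t4,t5},{t2,t5,t7}}
  U3: {{t1},{t1,t2},{t1,t3},{t1,t4},{t1,t5},{t1,t2,t4},{t1,t3,t5}} {{t6},{t3,t6},{t4,t6},{t3,t4,t6}} {{t7},{t2,t7},{t5,t7},{t2,t5,t7}}
  U4: {{t1},{t3},{t4},{t1,t2},{t1,t3},{t1,t4},{t1,t5},{t2,t3},{t2,t4},{t3,t4},{t3,t5},{t3,t6},{t4,t5},{t4,t6},{t1,t2,t4},{t1,t3,t5},{t2,t3,t4},{t2,t4,t5},{t3,t4,t6}} {{t7},{t2,t7},{t5,t7},{t2,t5,t7}}
  U12: {{t7},{t2,t5},{t2,t7},{t5,t7},{t2,t4,t5},{t2,t5,t7}}
  U13: {{t6},{t3,t6},{t4,t6},{t3,t4,t6}} {{t7},{t2,t7},{t5,t7},{t2,t5,t7}} {{t1,t5},{t1,t3,t5}}
  U14: {{t7},{t2,t7},{t5,t7},{t2,t5,t7}} {{t1,t5},{t3,t5},{t1,t3,t5}} {{t3,t6},{t4,t6},{t3,t4,t6}} {{t4,t5},{t2,t4,t5}}
  U23: {{t7},{t2,t7},{t5,t7},{t2,t5,t7}} {{t1,t2},{t1,t2,t4}}
  U24: {{t7},{t2,t7},{t5,t7},{t2,t5,t7}} {{t1,t2},{t2,t3},{t2,t4},{t1,t2,t4},{t2,t3,t4},{t2,t4,t5}}
  U34: {{t1},{t1,t2},{t1,t3},{t1,t4},{t1,t5},{t1,t2,t4},{t1,t3,t5}} {{t7},{t2,t7},{t5,t7},{t2,t5,t7}} {{t3,t6},{t4,t6},{t3,t4,t6}}
  U123: {{t7},{t2,t7},{t5,t7},{t2,t5,t7}}
  U124: {{t7},{t2,t7},{t5,t7},{t2,t5,t7}} {{t2,t4,t5}}
  U134: {{t7},{t2,t7},{t5,t7},{t2,t5,t7}} {{t1,t5},{t1,t3,t5}} {{t3,t6},{t4,t6},{t3,t4,t6}}
  U234: {{t7},{t2,t7},{t5,t7},{t2,t5,t7}} {{t1,t2},{t1,t2,t4}}
  U1234: {{t7},{t2,t7},{t5,t7},{t2,t5,t7}}
C dims 8,15,8,1; δ0: rk 7, SNF 1^7; δ1: rk 7, SNF 1^7; δ2: rk 1, SNF 1^1
degree 0: 8−7−0 = 1 → Ȟ^0 ≅ Z
degree 1: 15−7−7 = 1 → Ȟ^1 ≅ Z
degree 2: 8−1−7 = 0 → Ȟ^2 ≅ 0

Ȟ^0 = Z; Ȟ^1 = Z; Ȟ^2 = 0


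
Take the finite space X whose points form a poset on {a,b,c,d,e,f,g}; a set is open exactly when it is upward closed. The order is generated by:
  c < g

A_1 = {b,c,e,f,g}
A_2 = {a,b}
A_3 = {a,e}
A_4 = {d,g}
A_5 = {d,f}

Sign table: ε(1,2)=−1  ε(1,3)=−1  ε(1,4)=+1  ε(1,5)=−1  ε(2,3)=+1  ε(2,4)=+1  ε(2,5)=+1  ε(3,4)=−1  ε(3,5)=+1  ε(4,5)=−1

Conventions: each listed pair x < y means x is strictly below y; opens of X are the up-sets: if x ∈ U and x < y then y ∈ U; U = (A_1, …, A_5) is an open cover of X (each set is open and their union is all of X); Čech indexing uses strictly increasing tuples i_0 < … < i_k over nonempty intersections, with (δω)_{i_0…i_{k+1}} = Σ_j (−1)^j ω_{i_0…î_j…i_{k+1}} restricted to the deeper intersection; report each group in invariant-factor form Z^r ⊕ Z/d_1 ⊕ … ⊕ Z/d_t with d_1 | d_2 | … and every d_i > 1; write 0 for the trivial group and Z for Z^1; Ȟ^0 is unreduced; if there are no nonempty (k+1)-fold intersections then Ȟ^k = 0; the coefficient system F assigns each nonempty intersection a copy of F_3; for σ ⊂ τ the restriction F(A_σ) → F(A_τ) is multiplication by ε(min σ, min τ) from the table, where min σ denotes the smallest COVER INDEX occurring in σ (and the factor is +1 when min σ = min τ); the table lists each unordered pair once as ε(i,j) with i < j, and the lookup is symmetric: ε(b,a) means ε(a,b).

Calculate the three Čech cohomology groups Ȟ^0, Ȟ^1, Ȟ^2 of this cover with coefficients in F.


Ȟ^0(U;F) ≅ Z/3; Ȟ^1(U;F) ≅ Z/3 ⊕ Z/3; Ȟ^2(U;F) ≅ 0

nerve of the cover:
  A12={b} A13={e} A14={g} A15={f} A23={a} A45={d}
C dims 5,6; δ0: rk_F3 4
Ȟ^0 = (5 − 4) − 0 = 1, so Ȟ^0 ≅ Z/3
Ȟ^1 = (6 − 0) − 4 = 2, so Ȟ^1 ≅ Z/3 ⊕ Z/3
Ȟ^2 = (0 − 0) − 0 = 0, so Ȟ^2 ≅ 0


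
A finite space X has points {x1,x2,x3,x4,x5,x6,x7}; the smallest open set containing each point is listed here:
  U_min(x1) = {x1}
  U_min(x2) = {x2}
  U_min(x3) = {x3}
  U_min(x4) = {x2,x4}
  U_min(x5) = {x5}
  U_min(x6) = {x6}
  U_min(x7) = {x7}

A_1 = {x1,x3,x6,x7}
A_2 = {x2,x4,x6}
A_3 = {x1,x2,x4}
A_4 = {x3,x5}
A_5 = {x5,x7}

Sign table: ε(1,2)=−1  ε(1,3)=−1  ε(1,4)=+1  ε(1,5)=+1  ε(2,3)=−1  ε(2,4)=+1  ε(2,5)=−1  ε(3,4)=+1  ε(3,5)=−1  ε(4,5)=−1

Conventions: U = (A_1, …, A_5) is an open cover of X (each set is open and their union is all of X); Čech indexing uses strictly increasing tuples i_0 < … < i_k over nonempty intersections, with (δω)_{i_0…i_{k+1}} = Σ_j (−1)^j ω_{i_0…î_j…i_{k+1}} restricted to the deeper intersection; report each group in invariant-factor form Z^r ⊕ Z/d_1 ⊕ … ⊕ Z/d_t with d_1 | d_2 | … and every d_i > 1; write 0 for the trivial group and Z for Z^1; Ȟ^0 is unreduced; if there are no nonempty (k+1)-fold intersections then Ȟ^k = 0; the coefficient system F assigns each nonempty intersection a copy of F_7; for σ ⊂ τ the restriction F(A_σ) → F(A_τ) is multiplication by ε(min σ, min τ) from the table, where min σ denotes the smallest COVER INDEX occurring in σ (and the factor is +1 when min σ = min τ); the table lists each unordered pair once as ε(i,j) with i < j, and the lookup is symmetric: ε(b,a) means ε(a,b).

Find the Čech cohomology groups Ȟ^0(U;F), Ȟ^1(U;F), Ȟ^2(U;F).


Ȟ^0(U;F) ≅ 0, Ȟ^1(U;F) ≅ Z/7 and Ȟ^2(U;F) ≅ 0

intersection data:
  A12={x6} A13={x1} A14={x3} A15={x7} A23={x2,x4} A45={x5}
C dims 5,6; δ0: rk_F7 5
Ȟ^0 = (5 − 5) − 0 = 0, so Ȟ^0 ≅ 0
Ȟ^1 = (6 − 0) − 5 = 1, so Ȟ^1 ≅ Z/7
Ȟ^2 = (0 − 0) − 0 = 0, so Ȟ^2 ≅ 0


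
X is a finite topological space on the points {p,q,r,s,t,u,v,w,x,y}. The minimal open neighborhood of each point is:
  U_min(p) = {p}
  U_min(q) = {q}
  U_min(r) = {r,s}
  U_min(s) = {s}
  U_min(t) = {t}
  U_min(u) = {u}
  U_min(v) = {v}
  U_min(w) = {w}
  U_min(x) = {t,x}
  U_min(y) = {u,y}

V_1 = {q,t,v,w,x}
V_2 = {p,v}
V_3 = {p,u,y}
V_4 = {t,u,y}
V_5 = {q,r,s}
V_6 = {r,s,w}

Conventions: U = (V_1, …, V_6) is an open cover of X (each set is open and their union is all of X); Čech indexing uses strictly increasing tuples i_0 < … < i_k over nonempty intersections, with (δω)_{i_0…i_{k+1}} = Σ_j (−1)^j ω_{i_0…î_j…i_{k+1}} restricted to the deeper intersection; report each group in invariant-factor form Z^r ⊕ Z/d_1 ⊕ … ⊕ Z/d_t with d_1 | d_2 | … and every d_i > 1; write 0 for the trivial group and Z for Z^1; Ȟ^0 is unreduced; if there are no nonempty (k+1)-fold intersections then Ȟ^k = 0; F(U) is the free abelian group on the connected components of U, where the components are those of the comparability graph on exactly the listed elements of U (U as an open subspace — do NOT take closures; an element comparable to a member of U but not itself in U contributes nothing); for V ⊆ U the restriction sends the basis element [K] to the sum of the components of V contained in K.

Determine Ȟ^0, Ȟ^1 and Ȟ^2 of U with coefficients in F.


Ȟ^0 ≅ Z^7, Ȟ^1 ≅ 0, Ȟ^2 ≅ 0

nerve of the cover:
  V12={v} V14={t} V15={q} V16={w} V23={p} V34={u,y} V56={r,s}
components per intersection:
  V1: {q} {t,x} {v} {w}
  V2: {p} {v}
  V3: {p} {u,y}
  V4: {t} {u,y}
  V5: {q} {r,s}
  V6: {r,s} {w}
  V12: {v}
  V14: {t}
  V15: {q}
  V16: {w}
  V23: {p}
  V34: {u,y}
  V56: {r,s}
C dims 14,7; δ0: rk 7, SNF 1^7
Ȟ^0 = (14 − 7) − 0 = 7, so Ȟ^0 ≅ Z^7
Ȟ^1 = (7 − 0) − 7 = 0, so Ȟ^1 ≅ 0
Ȟ^2 = (0 − 0) − 0 = 0, so Ȟ^2 ≅ 0


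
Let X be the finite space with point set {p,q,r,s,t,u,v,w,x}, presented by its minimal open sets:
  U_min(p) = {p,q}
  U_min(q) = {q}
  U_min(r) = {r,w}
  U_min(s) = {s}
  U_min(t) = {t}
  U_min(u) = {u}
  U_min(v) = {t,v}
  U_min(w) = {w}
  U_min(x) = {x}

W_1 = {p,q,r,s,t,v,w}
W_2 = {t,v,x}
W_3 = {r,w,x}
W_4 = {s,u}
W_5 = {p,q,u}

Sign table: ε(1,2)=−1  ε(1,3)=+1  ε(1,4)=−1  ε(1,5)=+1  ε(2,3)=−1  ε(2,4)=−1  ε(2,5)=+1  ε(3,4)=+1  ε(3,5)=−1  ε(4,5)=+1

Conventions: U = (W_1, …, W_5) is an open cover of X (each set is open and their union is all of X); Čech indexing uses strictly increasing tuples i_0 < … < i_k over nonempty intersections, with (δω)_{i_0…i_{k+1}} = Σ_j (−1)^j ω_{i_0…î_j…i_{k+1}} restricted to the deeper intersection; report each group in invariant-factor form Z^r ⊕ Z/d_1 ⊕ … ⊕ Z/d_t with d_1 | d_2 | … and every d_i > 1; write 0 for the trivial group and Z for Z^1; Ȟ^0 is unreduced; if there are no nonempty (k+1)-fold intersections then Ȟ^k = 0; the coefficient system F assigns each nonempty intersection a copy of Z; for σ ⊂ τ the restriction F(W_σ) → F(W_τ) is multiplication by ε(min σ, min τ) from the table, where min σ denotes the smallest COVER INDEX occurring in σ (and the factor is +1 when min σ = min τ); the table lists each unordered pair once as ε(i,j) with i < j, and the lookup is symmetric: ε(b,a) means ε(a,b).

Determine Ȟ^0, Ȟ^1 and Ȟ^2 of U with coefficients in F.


Ȟ^0(U;F) ≅ 0, Ȟ^1(U;F) ≅ Z ⊕ Z/2 and Ȟ^2(U;F) ≅ 0

nerve of the cover:
  W12={t,v} W13={r,w} W14={s} W15={p,q} W23={x} W45={u}
C dims 5,6; δ0: rk 5, SNF 1^4·2
Ȟ^0 = (5 − 5) − 0 = 0, so Ȟ^0 ≅ 0
Ȟ^1 = (6 − 0) − 5 = 1 plus torsion [2], so Ȟ^1 ≅ Z ⊕ Z/2
Ȟ^2 = (0 − 0) − 0 = 0, so Ȟ^2 ≅ 0


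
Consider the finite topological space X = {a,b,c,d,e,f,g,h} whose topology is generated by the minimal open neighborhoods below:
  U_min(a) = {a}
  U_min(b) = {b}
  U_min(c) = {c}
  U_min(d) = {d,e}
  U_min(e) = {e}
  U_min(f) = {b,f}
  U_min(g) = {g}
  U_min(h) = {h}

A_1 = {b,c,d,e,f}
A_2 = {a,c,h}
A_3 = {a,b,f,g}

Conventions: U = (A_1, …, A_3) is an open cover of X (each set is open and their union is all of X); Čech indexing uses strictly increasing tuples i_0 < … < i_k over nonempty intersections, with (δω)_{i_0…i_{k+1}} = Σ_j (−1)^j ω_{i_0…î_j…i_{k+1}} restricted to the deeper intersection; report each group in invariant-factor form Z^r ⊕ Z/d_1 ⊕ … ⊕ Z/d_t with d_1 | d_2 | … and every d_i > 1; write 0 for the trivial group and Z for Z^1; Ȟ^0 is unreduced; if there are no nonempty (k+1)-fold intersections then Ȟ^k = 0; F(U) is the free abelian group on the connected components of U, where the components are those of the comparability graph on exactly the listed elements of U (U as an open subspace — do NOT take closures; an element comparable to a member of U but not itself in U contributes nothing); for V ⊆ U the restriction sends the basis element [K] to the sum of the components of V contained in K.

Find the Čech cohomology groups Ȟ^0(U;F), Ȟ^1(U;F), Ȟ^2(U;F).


Ȟ^0 = Z^6; Ȟ^1 = 0; Ȟ^2 = 0

cover nerve:
  A12={c} A13={b,f} A23={a}
components per intersection:
  A1: {b,f} {c} {d,e}
  A2: {a} {c} {h}
  A3: {a} {b,f} {g}
  A12: {c}
  A13: {b,f}
  A23: {a}
C dims 9,3; δ0: rk 3, SNF 1^3
Ȟ^0: (9−3)−0=6 ⇒ Z^6
Ȟ^1: (3−0)−3=0 ⇒ 0
Ȟ^2: (0−0)−0=0 ⇒ 0


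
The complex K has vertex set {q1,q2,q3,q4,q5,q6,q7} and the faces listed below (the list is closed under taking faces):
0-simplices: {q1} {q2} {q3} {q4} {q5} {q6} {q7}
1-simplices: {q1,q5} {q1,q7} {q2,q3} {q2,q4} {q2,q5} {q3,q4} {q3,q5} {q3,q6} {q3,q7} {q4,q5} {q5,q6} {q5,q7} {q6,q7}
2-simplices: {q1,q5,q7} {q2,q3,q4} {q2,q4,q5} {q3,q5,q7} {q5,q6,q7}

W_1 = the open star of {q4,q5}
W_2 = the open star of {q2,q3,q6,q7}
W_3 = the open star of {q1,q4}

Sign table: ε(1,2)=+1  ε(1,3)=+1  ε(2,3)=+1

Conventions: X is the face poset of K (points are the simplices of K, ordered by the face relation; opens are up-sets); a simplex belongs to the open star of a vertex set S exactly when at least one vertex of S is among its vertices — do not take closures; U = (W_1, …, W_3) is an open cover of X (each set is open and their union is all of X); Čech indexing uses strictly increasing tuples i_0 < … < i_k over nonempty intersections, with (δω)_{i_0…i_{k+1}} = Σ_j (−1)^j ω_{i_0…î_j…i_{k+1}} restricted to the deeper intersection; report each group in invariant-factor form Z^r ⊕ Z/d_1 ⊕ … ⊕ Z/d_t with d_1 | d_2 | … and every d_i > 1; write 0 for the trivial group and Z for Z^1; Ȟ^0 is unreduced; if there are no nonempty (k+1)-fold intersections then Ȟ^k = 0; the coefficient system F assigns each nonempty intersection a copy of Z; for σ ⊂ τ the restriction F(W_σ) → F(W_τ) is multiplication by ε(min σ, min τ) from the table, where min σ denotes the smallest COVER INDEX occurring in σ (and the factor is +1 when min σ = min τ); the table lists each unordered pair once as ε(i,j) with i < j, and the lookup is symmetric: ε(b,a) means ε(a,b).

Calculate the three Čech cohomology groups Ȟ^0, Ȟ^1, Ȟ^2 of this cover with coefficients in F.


nonempty intersections:
  W1={{q4},{q5},{q1,q5},{q2,q4},{q2,q5},{q3,q4},{q3,q5},{q4,q5},{q5,q6},{q5,q7},{q1,q5,q7},{q2,q3,q4},{q2,q4,q5},{q3,q5,q7},{q5,q6,q7}} W2={{q2},{q3},{q6},{q7},{q1,q7},{q2,q3},{q2,q4},{q2,q5},{q3,q4},{q3,q5},{q3,q6},{q3,q7},{q5,q6},{q5,q7},{q6,q7},{q1,q5,q7},{q2,q3,q4},{q2,q4,q5},{q3,q5,q7},{q5,q6,q7}} W3={{q1},{q4},{q1,q5},{q1,q7},{q2,q4},{q3,q4},{q4,q5},{q1,q5,q7},{q2,q3,q4},{q2,q4,q5}}
  W12={{q2,q4},{q2,q5},{q3,q4},{q3,q5},{q5,q6},{q5,q7},{q1,q5,q7},{q2,q3,q4},{q2,q4,q5},{q3,q5,q7},{q5,q6,q7}} W13={{q4},{q1,q5},{q2,q4},{q3,q4},{q4,q5},{q1,q5,q7},{q2,q3,q4},{q2,q4,q5}} W23={{q1,q7},{q2,q4},{q3,q4},{q1,q5,q7},{q2,q3,q4},{q2,q4,q5}}
  W123={{q2,q4},{q3,q4},{q1,q5,q7},{q2,q3,q4},{q2,q4,q5}}
C dims 3,3,1; δ0: rk 2, SNF 1^2; δ1: rk 1, SNF 1^1
Ȟ^0: (3−2)−0=1 ⇒ Z
Ȟ^1: (3−1)−2=0 ⇒ 0
Ȟ^2: (1−0)−1=0 ⇒ 0

Ȟ^0 ≅ Z, Ȟ^1 ≅ 0, Ȟ^2 ≅ 0


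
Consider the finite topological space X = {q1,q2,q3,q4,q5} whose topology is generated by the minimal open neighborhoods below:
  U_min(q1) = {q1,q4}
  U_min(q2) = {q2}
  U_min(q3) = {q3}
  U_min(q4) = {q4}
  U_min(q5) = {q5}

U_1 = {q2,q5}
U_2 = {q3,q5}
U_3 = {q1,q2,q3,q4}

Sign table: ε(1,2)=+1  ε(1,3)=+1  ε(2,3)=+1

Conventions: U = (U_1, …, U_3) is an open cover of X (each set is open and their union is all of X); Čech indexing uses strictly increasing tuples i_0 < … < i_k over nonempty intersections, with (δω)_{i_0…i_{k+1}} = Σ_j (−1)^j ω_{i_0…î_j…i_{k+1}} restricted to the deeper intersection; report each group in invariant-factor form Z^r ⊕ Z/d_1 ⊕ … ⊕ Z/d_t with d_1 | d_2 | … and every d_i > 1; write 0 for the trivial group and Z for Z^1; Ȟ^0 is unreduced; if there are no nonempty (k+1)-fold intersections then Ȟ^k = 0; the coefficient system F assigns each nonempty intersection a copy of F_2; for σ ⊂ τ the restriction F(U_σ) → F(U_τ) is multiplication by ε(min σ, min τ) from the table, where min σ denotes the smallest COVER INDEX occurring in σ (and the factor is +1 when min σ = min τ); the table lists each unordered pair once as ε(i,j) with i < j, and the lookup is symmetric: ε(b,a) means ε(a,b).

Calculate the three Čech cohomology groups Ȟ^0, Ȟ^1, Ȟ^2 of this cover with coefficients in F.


Ȟ^0(U;F) ≅ Z/2, Ȟ^1(U;F) ≅ Z/2 and Ȟ^2(U;F) ≅ 0

nonempty overlaps:
  U12={q5} U13={q2} U23={q3}
C dims 3,3; δ0: rk_F2 2
degree 0: 3−2−0 = 1 → Ȟ^0 ≅ Z/2
degree 1: 3−0−2 = 1 → Ȟ^1 ≅ Z/2
degree 2: 0−0−0 = 0 → Ȟ^2 ≅ 0


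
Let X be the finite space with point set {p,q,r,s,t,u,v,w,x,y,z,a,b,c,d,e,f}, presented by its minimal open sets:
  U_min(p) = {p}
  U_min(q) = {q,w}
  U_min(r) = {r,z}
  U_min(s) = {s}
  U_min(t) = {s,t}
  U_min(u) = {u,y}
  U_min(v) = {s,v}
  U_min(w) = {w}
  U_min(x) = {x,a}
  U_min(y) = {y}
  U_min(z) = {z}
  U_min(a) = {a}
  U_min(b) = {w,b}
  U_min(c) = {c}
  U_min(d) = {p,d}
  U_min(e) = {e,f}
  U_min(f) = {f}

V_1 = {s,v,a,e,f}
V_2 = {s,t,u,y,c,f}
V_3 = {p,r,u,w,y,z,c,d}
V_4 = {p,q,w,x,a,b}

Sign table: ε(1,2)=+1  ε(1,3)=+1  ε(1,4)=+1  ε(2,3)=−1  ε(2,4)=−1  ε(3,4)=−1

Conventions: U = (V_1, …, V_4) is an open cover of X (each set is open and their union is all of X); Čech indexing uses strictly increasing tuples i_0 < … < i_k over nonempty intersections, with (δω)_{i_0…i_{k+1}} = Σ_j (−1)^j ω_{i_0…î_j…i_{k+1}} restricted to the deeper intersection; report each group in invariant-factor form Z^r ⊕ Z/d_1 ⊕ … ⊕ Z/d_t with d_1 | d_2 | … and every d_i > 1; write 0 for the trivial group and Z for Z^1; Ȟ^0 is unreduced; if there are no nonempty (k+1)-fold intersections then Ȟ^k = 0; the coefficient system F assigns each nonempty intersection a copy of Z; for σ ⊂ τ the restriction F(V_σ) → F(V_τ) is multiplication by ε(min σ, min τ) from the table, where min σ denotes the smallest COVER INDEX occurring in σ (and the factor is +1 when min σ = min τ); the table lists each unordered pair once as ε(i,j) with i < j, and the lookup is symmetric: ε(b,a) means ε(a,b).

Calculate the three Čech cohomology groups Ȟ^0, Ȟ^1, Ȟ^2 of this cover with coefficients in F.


nonempty overlaps:
  V12={s,f} V14={a} V23={u,y,c} V34={p,w}
C dims 4,4; δ0: rk 3, SNF 1^3
degree 0: 4−3−0 = 1 → Ȟ^0 ≅ Z
degree 1: 4−0−3 = 1 → Ȟ^1 ≅ Z
degree 2: 0−0−0 = 0 → Ȟ^2 ≅ 0

Ȟ^0(U;F) ≅ Z, Ȟ^1(U;F) ≅ Z, Ȟ^2(U;F) ≅ 0


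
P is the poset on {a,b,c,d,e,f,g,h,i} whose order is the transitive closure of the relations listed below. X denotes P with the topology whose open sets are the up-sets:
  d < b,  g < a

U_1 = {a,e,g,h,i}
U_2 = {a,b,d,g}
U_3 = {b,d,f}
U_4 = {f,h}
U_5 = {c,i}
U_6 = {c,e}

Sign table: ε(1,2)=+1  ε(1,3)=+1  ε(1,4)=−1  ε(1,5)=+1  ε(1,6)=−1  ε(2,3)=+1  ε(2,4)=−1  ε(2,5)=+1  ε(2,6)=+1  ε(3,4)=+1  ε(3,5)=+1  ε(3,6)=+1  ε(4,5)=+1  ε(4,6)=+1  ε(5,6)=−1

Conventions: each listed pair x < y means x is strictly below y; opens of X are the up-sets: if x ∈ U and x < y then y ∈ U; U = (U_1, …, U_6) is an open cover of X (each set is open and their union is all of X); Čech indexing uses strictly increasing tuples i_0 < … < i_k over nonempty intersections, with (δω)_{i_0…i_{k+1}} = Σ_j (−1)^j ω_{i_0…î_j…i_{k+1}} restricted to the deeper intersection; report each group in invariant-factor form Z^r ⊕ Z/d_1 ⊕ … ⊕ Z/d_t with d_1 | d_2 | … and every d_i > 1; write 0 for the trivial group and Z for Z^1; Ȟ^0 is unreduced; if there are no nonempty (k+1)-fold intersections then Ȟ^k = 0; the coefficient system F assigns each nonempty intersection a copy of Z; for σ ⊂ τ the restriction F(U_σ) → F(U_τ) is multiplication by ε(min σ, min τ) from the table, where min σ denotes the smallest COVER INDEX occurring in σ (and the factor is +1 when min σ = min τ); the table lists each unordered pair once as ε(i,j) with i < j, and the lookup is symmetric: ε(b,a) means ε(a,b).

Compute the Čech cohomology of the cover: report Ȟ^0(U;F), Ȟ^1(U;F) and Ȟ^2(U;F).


Ȟ^0 ≅ 0, Ȟ^1 ≅ Z ⊕ Z/2, Ȟ^2 ≅ 0

nonempty overlaps:
  U12={a,g} U14={h} U15={i} U16={e} U23={b,d} U34={f} U56={c}
C dims 6,7; δ0: rk 6, SNF 1^5·2
degree 0: 6−6−0 = 0 → Ȟ^0 ≅ 0
degree 1: 7−0−6 = 1 plus torsion [2] → Ȟ^1 ≅ Z ⊕ Z/2
degree 2: 0−0−0 = 0 → Ȟ^2 ≅ 0


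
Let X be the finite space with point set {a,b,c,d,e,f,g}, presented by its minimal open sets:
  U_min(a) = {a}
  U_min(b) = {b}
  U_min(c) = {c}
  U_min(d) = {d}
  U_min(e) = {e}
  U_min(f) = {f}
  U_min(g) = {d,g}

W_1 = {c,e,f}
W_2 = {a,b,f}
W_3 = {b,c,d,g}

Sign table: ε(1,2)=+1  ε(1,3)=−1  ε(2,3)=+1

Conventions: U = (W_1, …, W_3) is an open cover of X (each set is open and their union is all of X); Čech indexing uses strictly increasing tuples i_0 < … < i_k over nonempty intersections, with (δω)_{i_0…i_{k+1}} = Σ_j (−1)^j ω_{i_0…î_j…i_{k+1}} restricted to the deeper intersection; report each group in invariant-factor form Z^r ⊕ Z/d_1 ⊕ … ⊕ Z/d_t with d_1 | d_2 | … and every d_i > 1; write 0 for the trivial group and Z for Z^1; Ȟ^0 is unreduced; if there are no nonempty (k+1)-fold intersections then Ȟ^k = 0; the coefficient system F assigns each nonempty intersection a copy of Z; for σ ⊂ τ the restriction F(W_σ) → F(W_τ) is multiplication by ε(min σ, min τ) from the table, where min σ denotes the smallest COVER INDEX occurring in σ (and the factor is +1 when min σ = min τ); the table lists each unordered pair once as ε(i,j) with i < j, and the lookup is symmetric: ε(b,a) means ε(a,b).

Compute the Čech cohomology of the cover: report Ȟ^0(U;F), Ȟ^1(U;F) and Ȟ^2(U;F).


Ȟ^0 ≅ 0, Ȟ^1 ≅ Z/2 and Ȟ^2 ≅ 0

cover nerve:
  W12={f} W13={c} W23={b}
C dims 3,3; δ0: rk 3, SNF 1^2·2
Ȟ^0: (3−3)−0=0 ⇒ 0
Ȟ^1: (3−0)−3=0 plus torsion [2] ⇒ Z/2
Ȟ^2: (0−0)−0=0 ⇒ 0


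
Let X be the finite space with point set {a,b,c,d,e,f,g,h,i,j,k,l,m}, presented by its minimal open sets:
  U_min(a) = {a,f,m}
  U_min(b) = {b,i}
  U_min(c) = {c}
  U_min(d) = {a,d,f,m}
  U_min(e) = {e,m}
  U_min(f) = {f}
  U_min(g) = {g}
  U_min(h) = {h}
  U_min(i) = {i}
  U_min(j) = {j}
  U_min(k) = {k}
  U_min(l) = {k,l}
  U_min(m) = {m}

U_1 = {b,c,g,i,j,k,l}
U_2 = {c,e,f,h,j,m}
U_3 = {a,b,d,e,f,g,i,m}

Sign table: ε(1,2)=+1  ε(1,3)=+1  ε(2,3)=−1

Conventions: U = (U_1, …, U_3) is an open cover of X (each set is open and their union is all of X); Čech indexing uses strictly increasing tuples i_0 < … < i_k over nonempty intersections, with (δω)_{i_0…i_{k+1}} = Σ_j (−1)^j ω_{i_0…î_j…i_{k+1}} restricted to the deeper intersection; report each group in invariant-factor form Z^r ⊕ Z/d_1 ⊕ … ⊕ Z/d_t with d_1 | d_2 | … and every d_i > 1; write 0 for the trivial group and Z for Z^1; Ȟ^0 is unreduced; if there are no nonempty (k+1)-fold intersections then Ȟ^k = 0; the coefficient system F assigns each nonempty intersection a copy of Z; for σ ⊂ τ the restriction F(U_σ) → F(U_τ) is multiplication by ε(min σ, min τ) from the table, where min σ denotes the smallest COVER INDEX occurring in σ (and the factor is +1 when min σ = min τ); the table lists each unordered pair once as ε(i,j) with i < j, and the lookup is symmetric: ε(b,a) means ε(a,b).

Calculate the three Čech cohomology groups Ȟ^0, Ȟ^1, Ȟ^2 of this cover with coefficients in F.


Ȟ^0(U;F) ≅ 0,  Ȟ^1(U;F) ≅ Z/2,  Ȟ^2(U;F) ≅ 0

nerve simplices:
  U12={c,j} U13={b,g,i} U23={e,f,m}
C dims 3,3; δ0: rk 3, SNF 1^2·2
degree 0: 3−3−0 = 0 → Ȟ^0 ≅ 0
degree 1: 3−0−3 = 0 plus torsion [2] → Ȟ^1 ≅ Z/2
degree 2: 0−0−0 = 0 → Ȟ^2 ≅ 0


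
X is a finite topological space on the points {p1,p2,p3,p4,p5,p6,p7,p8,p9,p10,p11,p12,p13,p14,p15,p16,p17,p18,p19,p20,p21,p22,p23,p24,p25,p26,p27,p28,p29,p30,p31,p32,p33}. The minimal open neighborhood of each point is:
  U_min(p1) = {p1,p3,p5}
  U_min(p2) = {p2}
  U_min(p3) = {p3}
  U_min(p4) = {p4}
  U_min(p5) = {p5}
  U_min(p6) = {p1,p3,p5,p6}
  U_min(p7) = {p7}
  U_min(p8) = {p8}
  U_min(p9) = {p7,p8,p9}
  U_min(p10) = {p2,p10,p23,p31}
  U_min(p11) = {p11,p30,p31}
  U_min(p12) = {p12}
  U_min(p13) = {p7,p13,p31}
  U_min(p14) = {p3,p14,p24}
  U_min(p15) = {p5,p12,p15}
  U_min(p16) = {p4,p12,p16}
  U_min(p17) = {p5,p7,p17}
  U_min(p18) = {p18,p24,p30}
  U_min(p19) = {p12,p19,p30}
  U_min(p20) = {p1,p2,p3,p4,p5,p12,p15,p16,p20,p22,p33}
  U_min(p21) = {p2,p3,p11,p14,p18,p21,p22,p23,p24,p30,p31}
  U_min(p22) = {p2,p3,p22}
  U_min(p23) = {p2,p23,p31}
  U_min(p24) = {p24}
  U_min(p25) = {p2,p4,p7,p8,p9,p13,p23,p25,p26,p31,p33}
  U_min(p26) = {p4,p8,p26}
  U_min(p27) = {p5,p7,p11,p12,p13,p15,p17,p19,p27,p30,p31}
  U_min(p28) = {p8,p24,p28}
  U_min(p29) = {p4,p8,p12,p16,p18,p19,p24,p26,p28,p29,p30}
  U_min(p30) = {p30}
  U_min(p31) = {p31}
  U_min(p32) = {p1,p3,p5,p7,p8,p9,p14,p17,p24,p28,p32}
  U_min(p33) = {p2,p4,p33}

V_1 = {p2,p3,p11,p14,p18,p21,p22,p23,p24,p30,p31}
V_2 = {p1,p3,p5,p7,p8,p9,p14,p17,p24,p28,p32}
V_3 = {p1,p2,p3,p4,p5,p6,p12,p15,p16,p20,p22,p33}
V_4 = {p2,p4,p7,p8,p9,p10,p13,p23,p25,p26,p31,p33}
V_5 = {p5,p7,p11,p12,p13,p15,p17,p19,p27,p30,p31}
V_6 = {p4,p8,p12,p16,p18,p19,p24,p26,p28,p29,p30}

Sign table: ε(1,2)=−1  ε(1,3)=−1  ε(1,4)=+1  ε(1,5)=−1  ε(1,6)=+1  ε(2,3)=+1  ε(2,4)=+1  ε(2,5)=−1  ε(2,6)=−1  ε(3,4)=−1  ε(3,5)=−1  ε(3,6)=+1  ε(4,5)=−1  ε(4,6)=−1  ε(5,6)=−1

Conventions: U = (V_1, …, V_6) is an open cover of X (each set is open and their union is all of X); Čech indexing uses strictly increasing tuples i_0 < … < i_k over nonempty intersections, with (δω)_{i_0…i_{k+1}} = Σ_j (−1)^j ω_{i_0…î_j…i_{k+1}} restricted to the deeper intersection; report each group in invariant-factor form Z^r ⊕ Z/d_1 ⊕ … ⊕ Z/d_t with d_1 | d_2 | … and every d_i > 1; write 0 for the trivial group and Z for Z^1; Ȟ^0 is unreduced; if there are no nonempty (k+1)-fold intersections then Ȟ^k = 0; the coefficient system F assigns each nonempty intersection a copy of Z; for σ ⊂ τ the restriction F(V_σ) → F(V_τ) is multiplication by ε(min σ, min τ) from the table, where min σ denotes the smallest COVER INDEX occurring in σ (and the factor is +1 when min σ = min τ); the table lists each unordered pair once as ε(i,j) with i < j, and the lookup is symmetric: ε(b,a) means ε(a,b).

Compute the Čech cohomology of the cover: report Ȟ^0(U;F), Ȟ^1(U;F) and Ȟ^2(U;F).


nonempty intersections:
  V12={p3,p14,p24} V13={p2,p3,p22} V14={p2,p23,p31} V15={p11,p30,p31} V16={p18,p24,p30} V23={p1,p3,p5} V24={p7,p8,p9} V25={p5,p7,p17} V26={p8,p24,p28} V34={p2,p4,p33} V35={p5,p12,p15} V36={p4,p12,p16} V45={p7,p13,p31} V46={p4,p8,p26} V56={p12,p19,p30}
  V123={p3} V126={p24} V134={p2} V145={p31} V156={p30} V235={p5} V245={p7} V246={p8} V346={p4} V356={p12}
C dims 6,15,10; δ0: rk 6, SNF 1^5·2; δ1: rk 9, SNF 1^9
Ȟ^0: (6−6)−0=0 ⇒ 0
Ȟ^1: (15−9)−6=0 plus torsion [2] ⇒ Z/2
Ȟ^2: (10−0)−9=1 ⇒ Z

Ȟ^0 = 0, Ȟ^1 = Z/2 and Ȟ^2 = Z


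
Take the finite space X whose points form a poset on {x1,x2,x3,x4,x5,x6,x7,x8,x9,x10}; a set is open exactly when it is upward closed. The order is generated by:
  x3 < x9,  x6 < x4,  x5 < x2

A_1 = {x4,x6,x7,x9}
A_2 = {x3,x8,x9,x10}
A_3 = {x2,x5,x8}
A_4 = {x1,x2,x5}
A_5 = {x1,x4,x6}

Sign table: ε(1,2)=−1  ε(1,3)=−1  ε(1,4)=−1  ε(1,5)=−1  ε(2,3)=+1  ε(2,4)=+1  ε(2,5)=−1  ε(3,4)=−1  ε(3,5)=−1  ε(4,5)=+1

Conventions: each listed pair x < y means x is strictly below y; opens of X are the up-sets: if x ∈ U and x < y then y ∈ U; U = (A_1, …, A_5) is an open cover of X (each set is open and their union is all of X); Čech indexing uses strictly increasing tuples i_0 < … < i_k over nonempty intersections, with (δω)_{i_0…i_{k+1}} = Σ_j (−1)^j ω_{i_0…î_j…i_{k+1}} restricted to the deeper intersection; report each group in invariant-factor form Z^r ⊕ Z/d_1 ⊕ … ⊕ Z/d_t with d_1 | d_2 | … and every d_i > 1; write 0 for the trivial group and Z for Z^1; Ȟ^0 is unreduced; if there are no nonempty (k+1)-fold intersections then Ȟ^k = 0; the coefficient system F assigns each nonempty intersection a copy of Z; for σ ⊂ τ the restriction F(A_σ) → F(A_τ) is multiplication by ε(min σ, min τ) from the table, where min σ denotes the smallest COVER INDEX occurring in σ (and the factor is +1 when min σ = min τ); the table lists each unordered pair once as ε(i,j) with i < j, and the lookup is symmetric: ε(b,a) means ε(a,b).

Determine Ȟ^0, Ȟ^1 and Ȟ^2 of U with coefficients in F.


Ȟ^0 = 0, Ȟ^1 = Z/2 and Ȟ^2 = 0

nerve simplices:
  A12={x9} A15={x4,x6} A23={x8} A34={x2,x5} A45={x1}
C dims 5,5; δ0: rk 5, SNF 1^4·2
degree 0: 5−5−0 = 0 → Ȟ^0 ≅ 0
degree 1: 5−0−5 = 0 plus torsion [2] → Ȟ^1 ≅ Z/2
degree 2: 0−0−0 = 0 → Ȟ^2 ≅ 0


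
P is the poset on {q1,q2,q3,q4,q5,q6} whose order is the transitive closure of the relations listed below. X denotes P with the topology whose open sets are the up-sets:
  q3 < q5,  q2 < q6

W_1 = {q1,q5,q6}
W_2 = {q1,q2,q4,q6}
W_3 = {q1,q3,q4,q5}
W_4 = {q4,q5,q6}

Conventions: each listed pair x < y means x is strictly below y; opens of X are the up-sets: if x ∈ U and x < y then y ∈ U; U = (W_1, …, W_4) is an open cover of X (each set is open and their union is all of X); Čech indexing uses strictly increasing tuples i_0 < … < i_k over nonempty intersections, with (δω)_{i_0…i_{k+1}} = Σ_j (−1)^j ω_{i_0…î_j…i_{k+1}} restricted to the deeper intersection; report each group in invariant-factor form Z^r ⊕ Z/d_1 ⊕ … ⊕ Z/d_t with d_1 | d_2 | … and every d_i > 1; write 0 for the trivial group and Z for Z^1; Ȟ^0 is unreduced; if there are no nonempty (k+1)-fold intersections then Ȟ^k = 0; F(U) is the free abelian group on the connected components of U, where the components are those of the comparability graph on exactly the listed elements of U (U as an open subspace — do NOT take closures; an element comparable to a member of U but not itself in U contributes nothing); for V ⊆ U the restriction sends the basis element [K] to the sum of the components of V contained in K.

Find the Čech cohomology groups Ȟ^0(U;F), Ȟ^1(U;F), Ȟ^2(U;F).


Ȟ^0 ≅ Z^4, Ȟ^1 ≅ 0 and Ȟ^2 ≅ 0

nerve simplices:
  W12={q1,q6} W13={q1,q5} W14={q5,q6} W23={q1,q4} W24={q4,q6} W34={q4,q5}
  W123={q1} W124={q6} W134={q5} W234={q4}
components per intersection:
  W1: {q1} {q5} {q6}
  W2: {q1} {q2,q6} {q4}
  W3: {q1} {q3,q5} {q4}
  W4: {q4} {q5} {q6}
  W12: {q1} {q6}
  W13: {q1} {q5}
  W14: {q5} {q6}
  W23: {q1} {q4}
  W24: {q4} {q6}
  W34: {q4} {q5}
  W123: {q1}
  W124: {q6}
  W134: {q5}
  W234: {q4}
C dims 12,12,4; δ0: rk 8, SNF 1^8; δ1: rk 4, SNF 1^4
degree 0: 12−8−0 = 4 → Ȟ^0 ≅ Z^4
degree 1: 12−4−8 = 0 → Ȟ^1 ≅ 0
degree 2: 4−0−4 = 0 → Ȟ^2 ≅ 0


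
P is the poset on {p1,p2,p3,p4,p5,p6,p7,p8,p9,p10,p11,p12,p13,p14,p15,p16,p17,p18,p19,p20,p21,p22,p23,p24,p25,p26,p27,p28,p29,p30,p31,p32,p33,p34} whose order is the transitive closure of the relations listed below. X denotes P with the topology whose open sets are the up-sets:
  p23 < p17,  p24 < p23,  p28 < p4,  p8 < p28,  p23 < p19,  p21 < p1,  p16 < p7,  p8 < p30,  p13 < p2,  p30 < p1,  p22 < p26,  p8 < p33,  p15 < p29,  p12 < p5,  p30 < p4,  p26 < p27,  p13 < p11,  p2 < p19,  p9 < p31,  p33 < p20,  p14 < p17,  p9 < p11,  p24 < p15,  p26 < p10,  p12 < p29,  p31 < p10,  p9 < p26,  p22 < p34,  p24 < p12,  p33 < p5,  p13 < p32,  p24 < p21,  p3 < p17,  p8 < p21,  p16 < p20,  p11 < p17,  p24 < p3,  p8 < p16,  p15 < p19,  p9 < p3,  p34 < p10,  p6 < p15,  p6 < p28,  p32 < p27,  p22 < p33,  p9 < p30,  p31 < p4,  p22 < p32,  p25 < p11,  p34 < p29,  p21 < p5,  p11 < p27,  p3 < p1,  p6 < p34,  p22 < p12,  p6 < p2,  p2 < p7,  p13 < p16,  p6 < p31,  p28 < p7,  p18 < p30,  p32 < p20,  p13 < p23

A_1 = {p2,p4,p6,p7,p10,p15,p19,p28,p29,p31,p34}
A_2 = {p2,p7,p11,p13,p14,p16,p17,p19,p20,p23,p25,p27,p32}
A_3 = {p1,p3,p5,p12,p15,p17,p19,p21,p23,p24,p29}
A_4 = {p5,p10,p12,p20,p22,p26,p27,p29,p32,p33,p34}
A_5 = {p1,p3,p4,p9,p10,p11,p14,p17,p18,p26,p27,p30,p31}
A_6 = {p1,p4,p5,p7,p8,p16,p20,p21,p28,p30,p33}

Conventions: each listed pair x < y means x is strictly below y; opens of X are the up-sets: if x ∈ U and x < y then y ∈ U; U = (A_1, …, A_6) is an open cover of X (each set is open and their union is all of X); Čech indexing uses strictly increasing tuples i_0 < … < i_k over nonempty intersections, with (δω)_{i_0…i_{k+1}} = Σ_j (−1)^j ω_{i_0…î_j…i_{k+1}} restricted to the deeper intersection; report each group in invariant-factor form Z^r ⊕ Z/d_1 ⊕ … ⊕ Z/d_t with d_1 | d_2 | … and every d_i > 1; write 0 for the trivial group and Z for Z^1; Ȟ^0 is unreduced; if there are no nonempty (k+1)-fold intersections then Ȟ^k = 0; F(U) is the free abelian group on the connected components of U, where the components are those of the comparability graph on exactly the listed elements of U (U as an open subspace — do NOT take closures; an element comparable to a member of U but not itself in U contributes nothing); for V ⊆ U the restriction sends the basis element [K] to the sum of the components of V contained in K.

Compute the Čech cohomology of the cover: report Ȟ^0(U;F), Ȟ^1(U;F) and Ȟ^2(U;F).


Ȟ^0 = Z; Ȟ^1 = 0; Ȟ^2 = Z/2

nerve of the cover:
  A12={p2,p7,p19} A13={p15,p19,p29} A14={p10,p29,p34} A15={p4,p10,p31} A16={p4,p7,p28} A23={p17,p19,p23} A24={p20,p27,p32} A25={p11,p14,p17,p27} A26={p7,p16,p20} A34={p5,p12,p29} A35={p1,p3,p17} A36={p1,p5,p21} A45={p10,p26,p27} A46={p5,p20,p33} A56={p1,p4,p30}
  A123={p19} A126={p7} A134={p29} A145={p10} A156={p4} A235={p17} A245={p27} A246={p20} A346={p5} A356={p1}
components per intersection:
  A1: {p2,p4,p6,p7,p10,p15,p19,p28,p29,p31,p34}
  A2: {p2,p7,p11,p13,p14,p16,p17,p19,p20,p23,p25,p27,p32}
  A3: {p1,p3,p5,p12,p15,p17,p19,p21,p23,p24,p29}
  A4: {p5,p10,p12,p20,p22,p26,p27,p29,p32,p33,p34}
  A5: {p1,p3,p4,p9,p10,p11,p14,p17,p18,p26,p27,p30,p31}
  A6: {p1,p4,p5,p7,p8,p16,p20,p21,p28,p30,p33}
  A12: {p2,p7,p19}
  A13: {p15,p19,p29}
  A14: {p10,p29,p34}
  A15: {p4,p10,p31}
  A16: {p4,p7,p28}
  A23: {p17,p19,p23}
  A24: {p20,p27,p32}
  A25: {p11,p14,p17,p27}
  A26: {p7,p16,p20}
  A34: {p5,p12,p29}
  A35: {p1,p3,p17}
  A36: {p1,p5,p21}
  A45: {p10,p26,p27}
  A46: {p5,p20,p33}
  A56: {p1,p4,p30}
  A123: {p19}
  A126: {p7}
  A134: {p29}
  A145: {p10}
  A156: {p4}
  A235: {p17}
  A245: {p27}
  A246: {p20}
  A346: {p5}
  A356: {p1}
C dims 6,15,10; δ0: rk 5, SNF 1^5; δ1: rk 10, SNF 1^9·2
Ȟ^0 = (6 − 5) − 0 = 1, so Ȟ^0 ≅ Z
Ȟ^1 = (15 − 10) − 5 = 0, so Ȟ^1 ≅ 0
Ȟ^2 = (10 − 0) − 10 = 0 plus torsion [2], so Ȟ^2 ≅ Z/2
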